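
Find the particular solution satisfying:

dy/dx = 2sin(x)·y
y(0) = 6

General solution: y = Ce^(-2cos(x))
Applying IC y(0) = 6:
Particular solution: y = 6e^(2(1-cos(x)))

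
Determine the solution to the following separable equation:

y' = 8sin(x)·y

Separating variables and integrating:
ln|y| = -8cos(x) + C

General solution: y = Ce^(-8cos(x))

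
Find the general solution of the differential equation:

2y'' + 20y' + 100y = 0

Characteristic equation: 2r² + 20r + 100 = 0
Divide by 2: r² + 10r + 50 = 0
Roots: r = -5 ± 5i (complex conjugates)
General solution: y = e^(-5x)(C₁cos(5x) + C₂sin(5x))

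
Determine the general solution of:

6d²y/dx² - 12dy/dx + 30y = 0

Characteristic equation: 6r² - 12r + 30 = 0
Divide by 6: r² - 2r + 5 = 0
Roots: r = 1 ± 2i (complex conjugates)
General solution: y = e^x(C₁cos(2x) + C₂sin(2x))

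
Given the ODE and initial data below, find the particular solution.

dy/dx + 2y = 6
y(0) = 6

General solution: y = 3 + Ce^(-2x)
Applying y(0) = 6: C = 6 - 3 = 3
Particular solution: y = 3 + 3e^(-2x)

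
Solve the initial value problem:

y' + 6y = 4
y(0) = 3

General solution: y = 2/3 + Ce^(-6x)
Applying y(0) = 3: C = 3 - 2/3 = 7/3
Particular solution: y = 2/3 + (7/3)e^(-6x)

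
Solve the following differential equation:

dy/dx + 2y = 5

Using integrating factor method:

General solution: y = 5/2 + Ce^(-2x)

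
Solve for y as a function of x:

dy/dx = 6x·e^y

Separating variables and integrating:
-e^(-y) = 3x² + C

General solution: y = -ln(C - 3x²)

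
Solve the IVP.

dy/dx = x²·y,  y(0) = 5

General solution: y = Ce^(x³/3)
Applying IC y(0) = 5:
Particular solution: y = 5e^(x³/3)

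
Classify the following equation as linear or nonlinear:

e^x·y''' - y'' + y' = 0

Linear (y and its derivatives appear to the first power only, no products of y terms)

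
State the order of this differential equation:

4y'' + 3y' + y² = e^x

The order is 2 (highest derivative is of order 2).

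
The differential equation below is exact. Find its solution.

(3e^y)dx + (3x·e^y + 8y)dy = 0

Verify exactness: ∂M/∂y = ∂N/∂x ✓
Find F(x,y) such that ∂F/∂x = M, ∂F/∂y = N
Solution: 3x·e^y + 4y² = C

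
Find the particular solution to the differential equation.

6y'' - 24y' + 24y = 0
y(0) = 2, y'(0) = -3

General solution: y = (C₁ + C₂x)e^(2x)
Repeated root r = 2
Applying ICs: C₁ = 2, C₂ = -7
Particular solution: y = (2 - 7x)e^(2x)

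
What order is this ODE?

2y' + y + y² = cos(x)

The order is 1 (highest derivative is of order 1).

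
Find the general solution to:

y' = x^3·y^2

Separating variables and integrating:
-1/y = x^4/4 + C

General solution: y^-1 = (-1/4)x^4 + C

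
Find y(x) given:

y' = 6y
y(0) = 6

General solution: y = Ce^(6x)
Applying IC y(0) = 6:
Particular solution: y = 6e^(6x)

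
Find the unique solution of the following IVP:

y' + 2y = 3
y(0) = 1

General solution: y = 3/2 + Ce^(-2x)
Applying y(0) = 1: C = 1 - 3/2 = -1/2
Particular solution: y = 3/2 - (1/2)e^(-2x)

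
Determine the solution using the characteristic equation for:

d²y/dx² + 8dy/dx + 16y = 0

Characteristic equation: r² + 8r + 16 = 0
Factored: (r + 4)² = 0
Repeated root: r = -4
General solution: y = (C₁ + C₂x)e^(-4x)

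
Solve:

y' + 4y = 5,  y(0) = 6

General solution: y = 5/4 + Ce^(-4x)
Applying y(0) = 6: C = 6 - 5/4 = 19/4
Particular solution: y = 5/4 + (19/4)e^(-4x)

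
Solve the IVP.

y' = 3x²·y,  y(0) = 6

General solution: y = Ce^(x³)
Applying IC y(0) = 6:
Particular solution: y = 6e^(x³)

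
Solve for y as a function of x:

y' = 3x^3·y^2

Separating variables and integrating:
-1/y = 3x^4/4 + C

General solution: y^-1 = (-3/4)x^4 + C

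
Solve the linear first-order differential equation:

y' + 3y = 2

Using integrating factor method:

General solution: y = 2/3 + Ce^(-3x)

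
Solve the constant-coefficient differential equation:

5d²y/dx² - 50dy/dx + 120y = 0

Characteristic equation: 5r² - 50r + 120 = 0
Divide by 5: r² - 10r + 24 = 0
Roots: r = 4, 6 (distinct real)
General solution: y = C₁e^(4x) + C₂e^(6x)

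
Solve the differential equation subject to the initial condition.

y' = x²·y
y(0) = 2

General solution: y = Ce^(x³/3)
Applying IC y(0) = 2:
Particular solution: y = 2e^(x³/3)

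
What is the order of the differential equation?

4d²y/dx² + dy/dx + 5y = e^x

The order is 2 (highest derivative is of order 2).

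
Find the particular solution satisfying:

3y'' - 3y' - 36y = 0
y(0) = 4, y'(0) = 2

General solution: y = C₁e^(4x) + C₂e^(-3x)
Applying ICs: C₁ = 2, C₂ = 2
Particular solution: y = 2e^(4x) + 2e^(-3x)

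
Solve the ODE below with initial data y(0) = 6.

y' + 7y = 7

General solution: y = 1 + Ce^(-7x)
Applying y(0) = 6: C = 6 - 1 = 5
Particular solution: y = 1 + 5e^(-7x)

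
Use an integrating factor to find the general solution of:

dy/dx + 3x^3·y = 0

Using integrating factor method:

General solution: y = Ce^(-3x^4/4)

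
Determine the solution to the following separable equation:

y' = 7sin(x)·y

Separating variables and integrating:
ln|y| = -7cos(x) + C

General solution: y = Ce^(-7cos(x))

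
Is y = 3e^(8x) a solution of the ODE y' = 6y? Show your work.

Verification:
y = 3e^(8x)
y' = 24e^(8x)
But 6y = 18e^(8x)
y' ≠ 6y — the derivative does not match

No, it is not a solution.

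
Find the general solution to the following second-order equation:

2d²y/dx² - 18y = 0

Characteristic equation: 2r² - 18 = 0
Divide by 2: r² - 9 = 0
Roots: r = 3, -3 (distinct real)
General solution: y = C₁e^(3x) + C₂e^(-3x)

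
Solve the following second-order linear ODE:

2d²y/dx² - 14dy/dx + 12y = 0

Characteristic equation: 2r² - 14r + 12 = 0
Divide by 2: r² - 7r + 6 = 0
Roots: r = 6, 1 (distinct real)
General solution: y = C₁e^(6x) + C₂e^x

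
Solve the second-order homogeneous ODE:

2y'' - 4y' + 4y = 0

Characteristic equation: 2r² - 4r + 4 = 0
Divide by 2: r² - 2r + 2 = 0
Roots: r = 1 ± i (complex conjugates)
General solution: y = e^x(C₁cos(x) + C₂sin(x))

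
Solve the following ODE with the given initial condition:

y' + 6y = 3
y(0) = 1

General solution: y = 1/2 + Ce^(-6x)
Applying y(0) = 1: C = 1 - 1/2 = 1/2
Particular solution: y = 1/2 + (1/2)e^(-6x)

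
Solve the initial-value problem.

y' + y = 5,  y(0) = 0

General solution: y = 5 + Ce^(-x)
Applying y(0) = 0: C = 0 - 5 = -5
Particular solution: y = 5 - 5e^(-x)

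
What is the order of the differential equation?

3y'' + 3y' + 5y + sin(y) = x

The order is 2 (highest derivative is of order 2).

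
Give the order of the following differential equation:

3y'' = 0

The order is 2 (highest derivative is of order 2).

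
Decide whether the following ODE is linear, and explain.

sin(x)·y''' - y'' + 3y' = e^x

Linear (y and its derivatives appear to the first power only, no products of y terms)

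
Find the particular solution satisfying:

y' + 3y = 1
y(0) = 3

General solution: y = 1/3 + Ce^(-3x)
Applying y(0) = 3: C = 3 - 1/3 = 8/3
Particular solution: y = 1/3 + (8/3)e^(-3x)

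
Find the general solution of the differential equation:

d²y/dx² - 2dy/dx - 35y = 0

Characteristic equation: r² - 2r - 35 = 0
Roots: r = 7, -5 (distinct real)
General solution: y = C₁e^(7x) + C₂e^(-5x)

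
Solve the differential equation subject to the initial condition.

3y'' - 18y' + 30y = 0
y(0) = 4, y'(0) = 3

General solution: y = e^(3x)(C₁cos(x) + C₂sin(x))
Complex roots r = 3 ± i
Applying ICs: C₁ = 4, C₂ = -9
Particular solution: y = e^(3x)(4cos(x) - 9sin(x))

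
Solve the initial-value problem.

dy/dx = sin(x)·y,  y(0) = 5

General solution: y = Ce^(-cos(x))
Applying IC y(0) = 5:
Particular solution: y = 5e^(1-cos(x))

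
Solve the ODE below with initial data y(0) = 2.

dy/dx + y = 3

General solution: y = 3 + Ce^(-x)
Applying y(0) = 2: C = 2 - 3 = -1
Particular solution: y = 3 - e^(-x)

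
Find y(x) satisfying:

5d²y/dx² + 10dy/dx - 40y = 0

Characteristic equation: 5r² + 10r - 40 = 0
Divide by 5: r² + 2r - 8 = 0
Roots: r = 2, -4 (distinct real)
General solution: y = C₁e^(2x) + C₂e^(-4x)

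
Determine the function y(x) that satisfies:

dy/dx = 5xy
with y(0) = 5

General solution: y = Ce^(5x²/2)
Applying IC y(0) = 5:
Particular solution: y = 5e^(5x²/2)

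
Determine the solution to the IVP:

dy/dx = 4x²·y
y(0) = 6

General solution: y = Ce^(4x³/3)
Applying IC y(0) = 6:
Particular solution: y = 6e^(4x³/3)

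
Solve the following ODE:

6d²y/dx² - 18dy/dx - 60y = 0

Characteristic equation: 6r² - 18r - 60 = 0
Divide by 6: r² - 3r - 10 = 0
Roots: r = 5, -2 (distinct real)
General solution: y = C₁e^(5x) + C₂e^(-2x)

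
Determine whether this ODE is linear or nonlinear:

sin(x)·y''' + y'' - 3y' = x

Linear (y and its derivatives appear to the first power only, no products of y terms)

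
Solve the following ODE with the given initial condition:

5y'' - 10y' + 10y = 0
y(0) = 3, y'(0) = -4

General solution: y = e^x(C₁cos(x) + C₂sin(x))
Complex roots r = 1 ± i
Applying ICs: C₁ = 3, C₂ = -7
Particular solution: y = e^x(3cos(x) - 7sin(x))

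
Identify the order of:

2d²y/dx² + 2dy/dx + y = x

The order is 2 (highest derivative is of order 2).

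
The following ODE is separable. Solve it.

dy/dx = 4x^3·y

Separating variables and integrating:
ln|y| = x^4 + C

General solution: y = Ce^(x^4)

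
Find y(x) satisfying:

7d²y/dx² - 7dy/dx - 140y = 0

Characteristic equation: 7r² - 7r - 140 = 0
Divide by 7: r² - r - 20 = 0
Roots: r = 5, -4 (distinct real)
General solution: y = C₁e^(5x) + C₂e^(-4x)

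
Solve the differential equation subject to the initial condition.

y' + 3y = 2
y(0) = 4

General solution: y = 2/3 + Ce^(-3x)
Applying y(0) = 4: C = 4 - 2/3 = 10/3
Particular solution: y = 2/3 + (10/3)e^(-3x)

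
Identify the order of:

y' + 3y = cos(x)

The order is 1 (highest derivative is of order 1).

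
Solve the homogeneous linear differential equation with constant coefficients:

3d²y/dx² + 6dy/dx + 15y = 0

Characteristic equation: 3r² + 6r + 15 = 0
Divide by 3: r² + 2r + 5 = 0
Roots: r = -1 ± 2i (complex conjugates)
General solution: y = e^(-x)(C₁cos(2x) + C₂sin(2x))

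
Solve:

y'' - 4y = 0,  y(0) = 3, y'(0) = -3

General solution: y = C₁e^(2x) + C₂e^(-2x)
Applying ICs: C₁ = 3/4, C₂ = 9/4
Particular solution: y = (3/4)e^(2x) + (9/4)e^(-2x)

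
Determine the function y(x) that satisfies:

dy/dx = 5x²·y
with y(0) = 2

General solution: y = Ce^(5x³/3)
Applying IC y(0) = 2:
Particular solution: y = 2e^(5x³/3)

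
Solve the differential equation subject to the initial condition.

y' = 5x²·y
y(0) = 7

General solution: y = Ce^(5x³/3)
Applying IC y(0) = 7:
Particular solution: y = 7e^(5x³/3)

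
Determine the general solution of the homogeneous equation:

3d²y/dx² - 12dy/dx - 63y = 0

Characteristic equation: 3r² - 12r - 63 = 0
Divide by 3: r² - 4r - 21 = 0
Roots: r = 7, -3 (distinct real)
General solution: y = C₁e^(7x) + C₂e^(-3x)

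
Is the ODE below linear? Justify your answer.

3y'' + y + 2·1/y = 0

No. Nonlinear (1/y term)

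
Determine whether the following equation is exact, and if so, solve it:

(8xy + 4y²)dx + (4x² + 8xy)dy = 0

Verify exactness: ∂M/∂y = ∂N/∂x ✓
Find F(x,y) such that ∂F/∂x = M, ∂F/∂y = N
Solution: 4x²y + 4xy² = C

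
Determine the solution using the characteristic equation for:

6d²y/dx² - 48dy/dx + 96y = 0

Characteristic equation: 6r² - 48r + 96 = 0
Divide by 6: r² - 8r + 16 = 0
Factored: (r - 4)² = 0
Repeated root: r = 4
General solution: y = (C₁ + C₂x)e^(4x)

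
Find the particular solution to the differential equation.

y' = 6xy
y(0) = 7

General solution: y = Ce^(3x²)
Applying IC y(0) = 7:
Particular solution: y = 7e^(3x²)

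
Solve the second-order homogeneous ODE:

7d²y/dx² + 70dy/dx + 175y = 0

Characteristic equation: 7r² + 70r + 175 = 0
Divide by 7: r² + 10r + 25 = 0
Factored: (r + 5)² = 0
Repeated root: r = -5
General solution: y = (C₁ + C₂x)e^(-5x)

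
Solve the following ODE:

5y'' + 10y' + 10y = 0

Characteristic equation: 5r² + 10r + 10 = 0
Divide by 5: r² + 2r + 2 = 0
Roots: r = -1 ± i (complex conjugates)
General solution: y = e^(-x)(C₁cos(x) + C₂sin(x))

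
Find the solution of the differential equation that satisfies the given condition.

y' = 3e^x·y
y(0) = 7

General solution: y = Ce^(3e^x)
Applying IC y(0) = 7:
Particular solution: y = 7e^(3(e^x - 1))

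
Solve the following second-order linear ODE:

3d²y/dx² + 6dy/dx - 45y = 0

Characteristic equation: 3r² + 6r - 45 = 0
Divide by 3: r² + 2r - 15 = 0
Roots: r = 3, -5 (distinct real)
General solution: y = C₁e^(3x) + C₂e^(-5x)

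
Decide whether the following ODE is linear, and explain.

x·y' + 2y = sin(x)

Linear (y and its derivatives appear to the first power only, no products of y terms)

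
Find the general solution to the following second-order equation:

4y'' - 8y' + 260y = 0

Characteristic equation: 4r² - 8r + 260 = 0
Divide by 4: r² - 2r + 65 = 0
Roots: r = 1 ± 8i (complex conjugates)
General solution: y = e^x(C₁cos(8x) + C₂sin(8x))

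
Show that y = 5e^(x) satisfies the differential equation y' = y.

Verification:
y = 5e^(x)
y' = 5e^(x)
y = 5e^(x)
y' = y ✓

Yes, it is a solution.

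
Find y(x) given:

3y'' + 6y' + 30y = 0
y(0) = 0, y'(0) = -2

General solution: y = e^(-x)(C₁cos(3x) + C₂sin(3x))
Complex roots r = -1 ± 3i
Applying ICs: C₁ = 0, C₂ = -2/3
Particular solution: y = e^(-x)(-(2/3)sin(3x))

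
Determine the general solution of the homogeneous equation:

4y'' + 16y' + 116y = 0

Characteristic equation: 4r² + 16r + 116 = 0
Divide by 4: r² + 4r + 29 = 0
Roots: r = -2 ± 5i (complex conjugates)
General solution: y = e^(-2x)(C₁cos(5x) + C₂sin(5x))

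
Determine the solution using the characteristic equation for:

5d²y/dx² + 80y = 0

Characteristic equation: 5r² + 80 = 0
Divide by 5: r² + 16 = 0
Roots: r = ±4i (complex conjugates)
General solution: y = C₁cos(4x) + C₂sin(4x)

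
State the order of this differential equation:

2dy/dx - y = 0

The order is 1 (highest derivative is of order 1).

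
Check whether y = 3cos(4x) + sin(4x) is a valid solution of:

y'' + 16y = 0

Verification:
y'' = -48cos(4x) - 16sin(4x)
y'' + 16y = 0 ✓

Yes, it is a solution.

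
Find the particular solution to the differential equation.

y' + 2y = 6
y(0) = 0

General solution: y = 3 + Ce^(-2x)
Applying y(0) = 0: C = 0 - 3 = -3
Particular solution: y = 3 - 3e^(-2x)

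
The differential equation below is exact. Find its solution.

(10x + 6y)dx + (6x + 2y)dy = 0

Verify exactness: ∂M/∂y = ∂N/∂x ✓
Find F(x,y) such that ∂F/∂x = M, ∂F/∂y = N
Solution: 5x² + 6xy + y² = C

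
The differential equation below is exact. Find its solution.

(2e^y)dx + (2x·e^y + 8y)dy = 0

Verify exactness: ∂M/∂y = ∂N/∂x ✓
Find F(x,y) such that ∂F/∂x = M, ∂F/∂y = N
Solution: 2x·e^y + 4y² = C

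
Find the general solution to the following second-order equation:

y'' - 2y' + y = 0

Characteristic equation: r² - 2r + 1 = 0
Factored: (r - 1)² = 0
Repeated root: r = 1
General solution: y = (C₁ + C₂x)e^x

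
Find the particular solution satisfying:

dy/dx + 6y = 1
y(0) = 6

General solution: y = 1/6 + Ce^(-6x)
Applying y(0) = 6: C = 6 - 1/6 = 35/6
Particular solution: y = 1/6 + (35/6)e^(-6x)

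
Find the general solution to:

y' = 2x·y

Separating variables and integrating:
ln|y| = x^2 + C

General solution: y = Ce^(x^2)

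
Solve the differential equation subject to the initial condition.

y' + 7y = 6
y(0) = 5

General solution: y = 6/7 + Ce^(-7x)
Applying y(0) = 5: C = 5 - 6/7 = 29/7
Particular solution: y = 6/7 + (29/7)e^(-7x)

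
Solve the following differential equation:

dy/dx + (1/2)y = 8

Using integrating factor method:

General solution: y = 16 + Ce^(-x/2)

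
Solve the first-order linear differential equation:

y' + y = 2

Using integrating factor method:

General solution: y = 2 + Ce^(-x)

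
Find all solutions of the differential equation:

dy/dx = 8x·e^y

Separating variables and integrating:
-e^(-y) = 4x² + C

General solution: y = -ln(C - 4x²)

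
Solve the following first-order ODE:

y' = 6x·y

Separating variables and integrating:
ln|y| = 3x^2 + C

General solution: y = Ce^(3x^2)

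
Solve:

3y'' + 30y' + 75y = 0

Characteristic equation: 3r² + 30r + 75 = 0
Divide by 3: r² + 10r + 25 = 0
Factored: (r + 5)² = 0
Repeated root: r = -5
General solution: y = (C₁ + C₂x)e^(-5x)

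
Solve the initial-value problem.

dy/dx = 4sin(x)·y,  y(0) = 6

General solution: y = Ce^(-4cos(x))
Applying IC y(0) = 6:
Particular solution: y = 6e^(4(1-cos(x)))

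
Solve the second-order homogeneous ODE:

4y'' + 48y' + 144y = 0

Characteristic equation: 4r² + 48r + 144 = 0
Divide by 4: r² + 12r + 36 = 0
Factored: (r + 6)² = 0
Repeated root: r = -6
General solution: y = (C₁ + C₂x)e^(-6x)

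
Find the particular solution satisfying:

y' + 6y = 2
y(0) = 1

General solution: y = 1/3 + Ce^(-6x)
Applying y(0) = 1: C = 1 - 1/3 = 2/3
Particular solution: y = 1/3 + (2/3)e^(-6x)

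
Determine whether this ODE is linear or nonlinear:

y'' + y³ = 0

Nonlinear (y³ term)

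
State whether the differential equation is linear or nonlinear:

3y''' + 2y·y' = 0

Nonlinear (product y·y')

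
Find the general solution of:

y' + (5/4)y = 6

Using integrating factor method:

General solution: y = 24/5 + Ce^(-5x/4)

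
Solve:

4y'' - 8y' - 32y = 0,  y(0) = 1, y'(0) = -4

General solution: y = C₁e^(4x) + C₂e^(-2x)
Applying ICs: C₁ = -1/3, C₂ = 4/3
Particular solution: y = -(1/3)e^(4x) + (4/3)e^(-2x)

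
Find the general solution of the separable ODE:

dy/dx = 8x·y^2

Separating variables and integrating:
-1/y = 4x^2 + C

General solution: y^-1 = -4x^2 + C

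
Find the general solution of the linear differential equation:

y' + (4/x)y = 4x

Using integrating factor method:

General solution: y = (2/3)x^2 + Cx^(-4)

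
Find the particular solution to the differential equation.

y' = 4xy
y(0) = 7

General solution: y = Ce^(2x²)
Applying IC y(0) = 7:
Particular solution: y = 7e^(2x²)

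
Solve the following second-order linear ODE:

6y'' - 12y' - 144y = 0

Characteristic equation: 6r² - 12r - 144 = 0
Divide by 6: r² - 2r - 24 = 0
Roots: r = 6, -4 (distinct real)
General solution: y = C₁e^(6x) + C₂e^(-4x)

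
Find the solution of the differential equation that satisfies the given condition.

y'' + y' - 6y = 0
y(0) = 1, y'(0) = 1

General solution: y = C₁e^(2x) + C₂e^(-3x)
Applying ICs: C₁ = 4/5, C₂ = 1/5
Particular solution: y = (4/5)e^(2x) + (1/5)e^(-3x)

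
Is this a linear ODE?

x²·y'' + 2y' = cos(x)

Yes. Linear (y and its derivatives appear to the first power only, no products of y terms)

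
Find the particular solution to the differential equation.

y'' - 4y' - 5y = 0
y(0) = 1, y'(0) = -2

General solution: y = C₁e^(5x) + C₂e^(-x)
Applying ICs: C₁ = -1/6, C₂ = 7/6
Particular solution: y = -(1/6)e^(5x) + (7/6)e^(-x)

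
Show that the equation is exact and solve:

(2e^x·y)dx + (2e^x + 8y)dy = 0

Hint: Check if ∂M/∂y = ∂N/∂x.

Verify exactness: ∂M/∂y = ∂N/∂x ✓
Find F(x,y) such that ∂F/∂x = M, ∂F/∂y = N
Solution: 2e^x·y + 4y² = C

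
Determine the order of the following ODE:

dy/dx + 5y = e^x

The order is 1 (highest derivative is of order 1).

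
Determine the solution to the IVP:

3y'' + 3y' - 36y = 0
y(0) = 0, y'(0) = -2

General solution: y = C₁e^(3x) + C₂e^(-4x)
Applying ICs: C₁ = -2/7, C₂ = 2/7
Particular solution: y = -(2/7)e^(3x) + (2/7)e^(-4x)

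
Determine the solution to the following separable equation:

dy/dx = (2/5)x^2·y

Separating variables and integrating:
ln|y| = 2x^3/15 + C

General solution: y = Ce^(2x^3/15)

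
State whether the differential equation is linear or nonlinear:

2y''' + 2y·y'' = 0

Nonlinear (y·y'' term)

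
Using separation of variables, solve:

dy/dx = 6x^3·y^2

Separating variables and integrating:
-1/y = 3x^4/2 + C

General solution: y^-1 = (-3/2)x^4 + C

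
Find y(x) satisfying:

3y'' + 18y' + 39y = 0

Characteristic equation: 3r² + 18r + 39 = 0
Divide by 3: r² + 6r + 13 = 0
Roots: r = -3 ± 2i (complex conjugates)
General solution: y = e^(-3x)(C₁cos(2x) + C₂sin(2x))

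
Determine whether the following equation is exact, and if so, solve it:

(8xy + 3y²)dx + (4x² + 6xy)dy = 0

Verify exactness: ∂M/∂y = ∂N/∂x ✓
Find F(x,y) such that ∂F/∂x = M, ∂F/∂y = N
Solution: 4x²y + 3xy² = C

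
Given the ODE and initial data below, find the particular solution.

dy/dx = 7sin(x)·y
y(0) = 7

General solution: y = Ce^(-7cos(x))
Applying IC y(0) = 7:
Particular solution: y = 7e^(7(1-cos(x)))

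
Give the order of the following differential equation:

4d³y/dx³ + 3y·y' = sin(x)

The order is 3 (highest derivative is of order 3).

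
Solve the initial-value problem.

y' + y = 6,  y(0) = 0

General solution: y = 6 + Ce^(-x)
Applying y(0) = 0: C = 0 - 6 = -6
Particular solution: y = 6 - 6e^(-x)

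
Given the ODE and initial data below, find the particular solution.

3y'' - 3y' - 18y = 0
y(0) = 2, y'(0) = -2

General solution: y = C₁e^(3x) + C₂e^(-2x)
Applying ICs: C₁ = 2/5, C₂ = 8/5
Particular solution: y = (2/5)e^(3x) + (8/5)e^(-2x)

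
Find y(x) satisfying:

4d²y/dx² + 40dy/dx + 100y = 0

Characteristic equation: 4r² + 40r + 100 = 0
Divide by 4: r² + 10r + 25 = 0
Factored: (r + 5)² = 0
Repeated root: r = -5
General solution: y = (C₁ + C₂x)e^(-5x)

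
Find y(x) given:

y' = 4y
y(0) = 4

General solution: y = Ce^(4x)
Applying IC y(0) = 4:
Particular solution: y = 4e^(4x)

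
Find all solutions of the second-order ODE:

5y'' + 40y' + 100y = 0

Characteristic equation: 5r² + 40r + 100 = 0
Divide by 5: r² + 8r + 20 = 0
Roots: r = -4 ± 2i (complex conjugates)
General solution: y = e^(-4x)(C₁cos(2x) + C₂sin(2x))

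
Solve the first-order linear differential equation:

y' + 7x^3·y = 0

Using integrating factor method:

General solution: y = Ce^(-7x^4/4)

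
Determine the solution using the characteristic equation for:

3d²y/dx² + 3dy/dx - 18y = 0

Characteristic equation: 3r² + 3r - 18 = 0
Divide by 3: r² + r - 6 = 0
Roots: r = 2, -3 (distinct real)
General solution: y = C₁e^(2x) + C₂e^(-3x)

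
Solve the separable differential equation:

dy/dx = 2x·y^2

Separating variables and integrating:
-1/y = x^2 + C

General solution: y^-1 = -x^2 + C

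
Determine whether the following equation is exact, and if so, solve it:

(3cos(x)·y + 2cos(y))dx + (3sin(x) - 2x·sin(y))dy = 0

Verify exactness: ∂M/∂y = ∂N/∂x ✓
Find F(x,y) such that ∂F/∂x = M, ∂F/∂y = N
Solution: 3sin(x)·y + 2x·cos(y) = C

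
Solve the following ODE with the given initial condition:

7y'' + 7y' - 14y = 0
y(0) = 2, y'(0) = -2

General solution: y = C₁e^x + C₂e^(-2x)
Applying ICs: C₁ = 2/3, C₂ = 4/3
Particular solution: y = (2/3)e^x + (4/3)e^(-2x)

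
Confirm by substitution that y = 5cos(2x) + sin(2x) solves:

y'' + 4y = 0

Verification:
y'' = -20cos(2x) - 4sin(2x)
y'' + 4y = 0 ✓

Yes, it is a solution.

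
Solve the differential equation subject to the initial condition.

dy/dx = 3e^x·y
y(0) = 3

General solution: y = Ce^(3e^x)
Applying IC y(0) = 3:
Particular solution: y = 3e^(3(e^x - 1))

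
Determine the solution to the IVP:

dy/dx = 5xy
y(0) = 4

General solution: y = Ce^(5x²/2)
Applying IC y(0) = 4:
Particular solution: y = 4e^(5x²/2)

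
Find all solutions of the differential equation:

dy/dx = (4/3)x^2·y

Separating variables and integrating:
ln|y| = 4x^3/9 + C

General solution: y = Ce^(4x^3/9)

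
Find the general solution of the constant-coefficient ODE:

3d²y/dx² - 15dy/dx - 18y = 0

Characteristic equation: 3r² - 15r - 18 = 0
Divide by 3: r² - 5r - 6 = 0
Roots: r = 6, -1 (distinct real)
General solution: y = C₁e^(6x) + C₂e^(-x)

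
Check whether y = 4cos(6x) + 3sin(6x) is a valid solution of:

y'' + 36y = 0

Verification:
y'' = -144cos(6x) - 108sin(6x)
y'' + 36y = 0 ✓

Yes, it is a solution.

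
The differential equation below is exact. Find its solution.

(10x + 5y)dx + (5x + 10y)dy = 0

Verify exactness: ∂M/∂y = ∂N/∂x ✓
Find F(x,y) such that ∂F/∂x = M, ∂F/∂y = N
Solution: 5x² + 5xy + 5y² = C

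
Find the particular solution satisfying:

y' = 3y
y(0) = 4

General solution: y = Ce^(3x)
Applying IC y(0) = 4:
Particular solution: y = 4e^(3x)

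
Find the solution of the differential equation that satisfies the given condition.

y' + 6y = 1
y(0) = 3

General solution: y = 1/6 + Ce^(-6x)
Applying y(0) = 3: C = 3 - 1/6 = 17/6
Particular solution: y = 1/6 + (17/6)e^(-6x)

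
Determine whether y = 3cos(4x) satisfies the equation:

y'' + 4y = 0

Verification:
y'' = -48cos(4x)
y'' + 4y ≠ 0 (frequency mismatch: got 16 instead of 4)

No, it is not a solution.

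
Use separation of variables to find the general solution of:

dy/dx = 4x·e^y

Separating variables and integrating:
-e^(-y) = 2x² + C

General solution: y = -ln(C - 2x²)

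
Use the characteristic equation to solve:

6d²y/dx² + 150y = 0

Characteristic equation: 6r² + 150 = 0
Divide by 6: r² + 25 = 0
Roots: r = ±5i (complex conjugates)
General solution: y = C₁cos(5x) + C₂sin(5x)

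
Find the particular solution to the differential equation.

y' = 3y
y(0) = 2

General solution: y = Ce^(3x)
Applying IC y(0) = 2:
Particular solution: y = 2e^(3x)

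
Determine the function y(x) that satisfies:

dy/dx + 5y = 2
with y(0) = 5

General solution: y = 2/5 + Ce^(-5x)
Applying y(0) = 5: C = 5 - 2/5 = 23/5
Particular solution: y = 2/5 + (23/5)e^(-5x)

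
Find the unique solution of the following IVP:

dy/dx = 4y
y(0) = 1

General solution: y = Ce^(4x)
Applying IC y(0) = 1:
Particular solution: y = e^(4x)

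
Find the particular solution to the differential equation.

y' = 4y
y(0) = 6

General solution: y = Ce^(4x)
Applying IC y(0) = 6:
Particular solution: y = 6e^(4x)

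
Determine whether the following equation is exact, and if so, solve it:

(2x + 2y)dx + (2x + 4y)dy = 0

Verify exactness: ∂M/∂y = ∂N/∂x ✓
Find F(x,y) such that ∂F/∂x = M, ∂F/∂y = N
Solution: x² + 2xy + 2y² = C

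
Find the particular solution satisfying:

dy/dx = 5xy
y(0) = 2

General solution: y = Ce^(5x²/2)
Applying IC y(0) = 2:
Particular solution: y = 2e^(5x²/2)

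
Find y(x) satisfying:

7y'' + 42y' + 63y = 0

Characteristic equation: 7r² + 42r + 63 = 0
Divide by 7: r² + 6r + 9 = 0
Factored: (r + 3)² = 0
Repeated root: r = -3
General solution: y = (C₁ + C₂x)e^(-3x)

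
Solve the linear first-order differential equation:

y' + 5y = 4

Using integrating factor method:

General solution: y = 4/5 + Ce^(-5x)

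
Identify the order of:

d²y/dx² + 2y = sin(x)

The order is 2 (highest derivative is of order 2).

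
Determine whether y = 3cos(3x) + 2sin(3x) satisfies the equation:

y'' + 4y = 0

Verification:
y'' = -27cos(3x) - 18sin(3x)
y'' + 4y ≠ 0 (frequency mismatch: got 9 instead of 4)

No, it is not a solution.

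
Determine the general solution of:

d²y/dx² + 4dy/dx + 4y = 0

Characteristic equation: r² + 4r + 4 = 0
Factored: (r + 2)² = 0
Repeated root: r = -2
General solution: y = (C₁ + C₂x)e^(-2x)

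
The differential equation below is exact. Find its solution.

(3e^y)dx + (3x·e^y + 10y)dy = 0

Verify exactness: ∂M/∂y = ∂N/∂x ✓
Find F(x,y) such that ∂F/∂x = M, ∂F/∂y = N
Solution: 3x·e^y + 5y² = C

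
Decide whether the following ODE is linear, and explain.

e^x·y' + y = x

Linear (y and its derivatives appear to the first power only, no products of y terms)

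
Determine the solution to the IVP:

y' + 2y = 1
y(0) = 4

General solution: y = 1/2 + Ce^(-2x)
Applying y(0) = 4: C = 4 - 1/2 = 7/2
Particular solution: y = 1/2 + (7/2)e^(-2x)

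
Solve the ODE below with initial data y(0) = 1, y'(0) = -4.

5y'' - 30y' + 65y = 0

General solution: y = e^(3x)(C₁cos(2x) + C₂sin(2x))
Complex roots r = 3 ± 2i
Applying ICs: C₁ = 1, C₂ = -7/2
Particular solution: y = e^(3x)(cos(2x) - (7/2)sin(2x))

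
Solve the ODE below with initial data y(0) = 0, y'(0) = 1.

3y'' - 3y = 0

General solution: y = C₁e^x + C₂e^(-x)
Applying ICs: C₁ = 1/2, C₂ = -1/2
Particular solution: y = (1/2)e^x - (1/2)e^(-x)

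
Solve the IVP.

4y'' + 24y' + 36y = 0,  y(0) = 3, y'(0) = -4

General solution: y = (C₁ + C₂x)e^(-3x)
Repeated root r = -3
Applying ICs: C₁ = 3, C₂ = 5
Particular solution: y = (3 + 5x)e^(-3x)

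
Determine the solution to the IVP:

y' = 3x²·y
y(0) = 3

General solution: y = Ce^(x³)
Applying IC y(0) = 3:
Particular solution: y = 3e^(x³)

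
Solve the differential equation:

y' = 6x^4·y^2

Separating variables and integrating:
-1/y = 6x^5/5 + C

General solution: y^-1 = (-6/5)x^5 + C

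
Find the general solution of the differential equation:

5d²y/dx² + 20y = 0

Characteristic equation: 5r² + 20 = 0
Divide by 5: r² + 4 = 0
Roots: r = ±2i (complex conjugates)
General solution: y = C₁cos(2x) + C₂sin(2x)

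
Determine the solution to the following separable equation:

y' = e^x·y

Separating variables and integrating:
ln|y| = e^x + C

General solution: y = Ce^(e^x)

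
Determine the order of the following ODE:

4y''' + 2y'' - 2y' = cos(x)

The order is 3 (highest derivative is of order 3).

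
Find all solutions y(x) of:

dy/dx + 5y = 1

Using integrating factor method:

General solution: y = 1/5 + Ce^(-5x)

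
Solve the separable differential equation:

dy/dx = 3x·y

Separating variables and integrating:
ln|y| = 3x^2/2 + C

General solution: y = Ce^(3x^2/2)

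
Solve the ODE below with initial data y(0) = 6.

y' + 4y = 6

General solution: y = 3/2 + Ce^(-4x)
Applying y(0) = 6: C = 6 - 3/2 = 9/2
Particular solution: y = 3/2 + (9/2)e^(-4x)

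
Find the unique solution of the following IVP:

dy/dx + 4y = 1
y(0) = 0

General solution: y = 1/4 + Ce^(-4x)
Applying y(0) = 0: C = 0 - 1/4 = -1/4
Particular solution: y = 1/4 - (1/4)e^(-4x)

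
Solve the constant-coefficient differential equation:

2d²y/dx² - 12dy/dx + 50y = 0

Characteristic equation: 2r² - 12r + 50 = 0
Divide by 2: r² - 6r + 25 = 0
Roots: r = 3 ± 4i (complex conjugates)
General solution: y = e^(3x)(C₁cos(4x) + C₂sin(4x))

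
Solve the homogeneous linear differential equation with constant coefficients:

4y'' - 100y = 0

Characteristic equation: 4r² - 100 = 0
Divide by 4: r² - 25 = 0
Roots: r = 5, -5 (distinct real)
General solution: y = C₁e^(5x) + C₂e^(-5x)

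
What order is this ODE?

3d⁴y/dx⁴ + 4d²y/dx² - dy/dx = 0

The order is 4 (highest derivative is of order 4).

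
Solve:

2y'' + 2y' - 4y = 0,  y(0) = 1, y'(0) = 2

General solution: y = C₁e^x + C₂e^(-2x)
Applying ICs: C₁ = 4/3, C₂ = -1/3
Particular solution: y = (4/3)e^x - (1/3)e^(-2x)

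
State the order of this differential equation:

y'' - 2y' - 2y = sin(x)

The order is 2 (highest derivative is of order 2).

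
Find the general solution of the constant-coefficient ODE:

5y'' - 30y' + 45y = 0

Characteristic equation: 5r² - 30r + 45 = 0
Divide by 5: r² - 6r + 9 = 0
Factored: (r - 3)² = 0
Repeated root: r = 3
General solution: y = (C₁ + C₂x)e^(3x)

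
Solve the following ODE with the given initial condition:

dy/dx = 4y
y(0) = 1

General solution: y = Ce^(4x)
Applying IC y(0) = 1:
Particular solution: y = e^(4x)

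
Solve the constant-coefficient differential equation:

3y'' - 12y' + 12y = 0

Characteristic equation: 3r² - 12r + 12 = 0
Divide by 3: r² - 4r + 4 = 0
Factored: (r - 2)² = 0
Repeated root: r = 2
General solution: y = (C₁ + C₂x)e^(2x)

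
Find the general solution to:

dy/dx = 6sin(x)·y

Separating variables and integrating:
ln|y| = -6cos(x) + C

General solution: y = Ce^(-6cos(x))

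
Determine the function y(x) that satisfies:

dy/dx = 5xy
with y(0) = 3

General solution: y = Ce^(5x²/2)
Applying IC y(0) = 3:
Particular solution: y = 3e^(5x²/2)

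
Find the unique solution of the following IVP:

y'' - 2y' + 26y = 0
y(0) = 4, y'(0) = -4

General solution: y = e^x(C₁cos(5x) + C₂sin(5x))
Complex roots r = 1 ± 5i
Applying ICs: C₁ = 4, C₂ = -8/5
Particular solution: y = e^x(4cos(5x) - (8/5)sin(5x))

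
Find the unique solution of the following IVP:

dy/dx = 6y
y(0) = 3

General solution: y = Ce^(6x)
Applying IC y(0) = 3:
Particular solution: y = 3e^(6x)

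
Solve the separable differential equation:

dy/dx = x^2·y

Separating variables and integrating:
ln|y| = x^3/3 + C

General solution: y = Ce^(x^3/3)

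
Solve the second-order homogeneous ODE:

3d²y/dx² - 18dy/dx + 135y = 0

Characteristic equation: 3r² - 18r + 135 = 0
Divide by 3: r² - 6r + 45 = 0
Roots: r = 3 ± 6i (complex conjugates)
General solution: y = e^(3x)(C₁cos(6x) + C₂sin(6x))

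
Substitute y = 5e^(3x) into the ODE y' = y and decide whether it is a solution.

Verification:
y = 5e^(3x)
y' = 15e^(3x)
But y = 5e^(3x)
y' ≠ y — the derivative does not match

No, it is not a solution.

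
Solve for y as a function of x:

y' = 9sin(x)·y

Separating variables and integrating:
ln|y| = -9cos(x) + C

General solution: y = Ce^(-9cos(x))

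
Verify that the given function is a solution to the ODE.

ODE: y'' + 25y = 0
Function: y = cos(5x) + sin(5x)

Verification:
y'' = -25cos(5x) - 25sin(5x)
y'' + 25y = 0 ✓

Yes, it is a solution.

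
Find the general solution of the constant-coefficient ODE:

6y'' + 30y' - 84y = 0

Characteristic equation: 6r² + 30r - 84 = 0
Divide by 6: r² + 5r - 14 = 0
Roots: r = 2, -7 (distinct real)
General solution: y = C₁e^(2x) + C₂e^(-7x)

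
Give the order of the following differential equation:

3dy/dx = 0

The order is 1 (highest derivative is of order 1).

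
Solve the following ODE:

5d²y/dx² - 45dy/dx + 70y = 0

Characteristic equation: 5r² - 45r + 70 = 0
Divide by 5: r² - 9r + 14 = 0
Roots: r = 7, 2 (distinct real)
General solution: y = C₁e^(7x) + C₂e^(2x)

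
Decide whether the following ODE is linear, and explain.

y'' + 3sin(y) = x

Nonlinear (sin(y) is nonlinear in y)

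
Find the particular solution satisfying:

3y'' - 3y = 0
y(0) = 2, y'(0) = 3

General solution: y = C₁e^x + C₂e^(-x)
Applying ICs: C₁ = 5/2, C₂ = -1/2
Particular solution: y = (5/2)e^x - (1/2)e^(-x)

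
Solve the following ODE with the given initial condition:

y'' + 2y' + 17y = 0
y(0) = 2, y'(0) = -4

General solution: y = e^(-x)(C₁cos(4x) + C₂sin(4x))
Complex roots r = -1 ± 4i
Applying ICs: C₁ = 2, C₂ = -1/2
Particular solution: y = e^(-x)(2cos(4x) - (1/2)sin(4x))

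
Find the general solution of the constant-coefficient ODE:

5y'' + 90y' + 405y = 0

Characteristic equation: 5r² + 90r + 405 = 0
Divide by 5: r² + 18r + 81 = 0
Factored: (r + 9)² = 0
Repeated root: r = -9
General solution: y = (C₁ + C₂x)e^(-9x)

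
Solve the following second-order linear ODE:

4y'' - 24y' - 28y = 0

Characteristic equation: 4r² - 24r - 28 = 0
Divide by 4: r² - 6r - 7 = 0
Roots: r = 7, -1 (distinct real)
General solution: y = C₁e^(7x) + C₂e^(-x)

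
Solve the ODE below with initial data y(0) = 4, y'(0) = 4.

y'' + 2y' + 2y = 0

General solution: y = e^(-x)(C₁cos(x) + C₂sin(x))
Complex roots r = -1 ± i
Applying ICs: C₁ = 4, C₂ = 8
Particular solution: y = e^(-x)(4cos(x) + 8sin(x))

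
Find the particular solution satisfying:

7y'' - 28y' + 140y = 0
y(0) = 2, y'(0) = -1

General solution: y = e^(2x)(C₁cos(4x) + C₂sin(4x))
Complex roots r = 2 ± 4i
Applying ICs: C₁ = 2, C₂ = -5/4
Particular solution: y = e^(2x)(2cos(4x) - (5/4)sin(4x))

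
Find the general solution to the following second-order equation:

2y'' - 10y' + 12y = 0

Characteristic equation: 2r² - 10r + 12 = 0
Divide by 2: r² - 5r + 6 = 0
Roots: r = 3, 2 (distinct real)
General solution: y = C₁e^(3x) + C₂e^(2x)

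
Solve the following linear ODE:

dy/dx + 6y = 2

Using integrating factor method:

General solution: y = 1/3 + Ce^(-6x)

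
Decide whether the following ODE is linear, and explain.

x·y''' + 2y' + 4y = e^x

Linear (y and its derivatives appear to the first power only, no products of y terms)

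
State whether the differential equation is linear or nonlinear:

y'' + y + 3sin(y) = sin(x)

Nonlinear (sin(y) is nonlinear in y)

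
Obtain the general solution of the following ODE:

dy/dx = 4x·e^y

Separating variables and integrating:
-e^(-y) = 2x² + C

General solution: y = -ln(C - 2x²)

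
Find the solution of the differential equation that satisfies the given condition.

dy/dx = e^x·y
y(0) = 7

General solution: y = Ce^(e^x)
Applying IC y(0) = 7:
Particular solution: y = 7e^(e^x - 1)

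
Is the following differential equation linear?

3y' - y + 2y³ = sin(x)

No. Nonlinear (y³ term)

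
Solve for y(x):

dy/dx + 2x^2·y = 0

Using integrating factor method:

General solution: y = Ce^(-2x^3/3)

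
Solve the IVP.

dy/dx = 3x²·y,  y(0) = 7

General solution: y = Ce^(x³)
Applying IC y(0) = 7:
Particular solution: y = 7e^(x³)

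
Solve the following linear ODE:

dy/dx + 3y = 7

Using integrating factor method:

General solution: y = 7/3 + Ce^(-3x)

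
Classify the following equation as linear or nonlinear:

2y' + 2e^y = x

Nonlinear (e^y is nonlinear in y)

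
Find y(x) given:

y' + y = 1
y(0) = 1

General solution: y = 1 + Ce^(-x)
Applying y(0) = 1: C = 1 - 1 = 0
Particular solution: y = 1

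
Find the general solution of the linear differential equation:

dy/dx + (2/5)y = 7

Using integrating factor method:

General solution: y = 35/2 + Ce^(-2x/5)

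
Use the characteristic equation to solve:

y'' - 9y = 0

Characteristic equation: r² - 9 = 0
Roots: r = 3, -3 (distinct real)
General solution: y = C₁e^(3x) + C₂e^(-3x)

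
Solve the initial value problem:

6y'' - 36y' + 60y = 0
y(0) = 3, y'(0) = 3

General solution: y = e^(3x)(C₁cos(x) + C₂sin(x))
Complex roots r = 3 ± i
Applying ICs: C₁ = 3, C₂ = -6
Particular solution: y = e^(3x)(3cos(x) - 6sin(x))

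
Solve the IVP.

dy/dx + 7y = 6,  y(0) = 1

General solution: y = 6/7 + Ce^(-7x)
Applying y(0) = 1: C = 1 - 6/7 = 1/7
Particular solution: y = 6/7 + (1/7)e^(-7x)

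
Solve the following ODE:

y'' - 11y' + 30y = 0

Characteristic equation: r² - 11r + 30 = 0
Roots: r = 6, 5 (distinct real)
General solution: y = C₁e^(6x) + C₂e^(5x)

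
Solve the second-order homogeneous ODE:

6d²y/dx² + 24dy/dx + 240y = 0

Characteristic equation: 6r² + 24r + 240 = 0
Divide by 6: r² + 4r + 40 = 0
Roots: r = -2 ± 6i (complex conjugates)
General solution: y = e^(-2x)(C₁cos(6x) + C₂sin(6x))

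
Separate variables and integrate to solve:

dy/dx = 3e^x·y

Separating variables and integrating:
ln|y| = 3e^x + C

General solution: y = Ce^(3e^x)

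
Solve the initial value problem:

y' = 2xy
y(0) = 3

General solution: y = Ce^(x²)
Applying IC y(0) = 3:
Particular solution: y = 3e^(x²)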